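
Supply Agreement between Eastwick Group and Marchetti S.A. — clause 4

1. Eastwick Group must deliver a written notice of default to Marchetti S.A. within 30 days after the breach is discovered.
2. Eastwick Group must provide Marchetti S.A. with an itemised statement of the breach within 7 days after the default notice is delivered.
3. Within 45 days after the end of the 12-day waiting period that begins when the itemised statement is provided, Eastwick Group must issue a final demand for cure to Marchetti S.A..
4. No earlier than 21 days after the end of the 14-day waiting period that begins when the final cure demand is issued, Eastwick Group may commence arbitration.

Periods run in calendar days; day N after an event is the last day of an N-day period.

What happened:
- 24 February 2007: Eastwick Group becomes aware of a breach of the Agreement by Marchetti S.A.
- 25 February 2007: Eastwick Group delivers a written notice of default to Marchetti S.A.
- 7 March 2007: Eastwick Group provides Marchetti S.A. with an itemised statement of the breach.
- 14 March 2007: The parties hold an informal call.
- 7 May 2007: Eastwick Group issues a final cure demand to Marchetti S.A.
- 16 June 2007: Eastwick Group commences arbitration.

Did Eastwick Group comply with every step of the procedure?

Step 1 — counting 30 days from 24 February 2007 (when the breach is discovered) gives a deadline of 26 March 2007; done 25 February 2007 — timely.
Step 2 — counting 7 days from 25 February 2007 (when the default notice is delivered) gives a deadline of 4 March 2007; not done until 7 March 2007, 3 days after the deadline.
No need to go further; step 2 was not satisfied.

No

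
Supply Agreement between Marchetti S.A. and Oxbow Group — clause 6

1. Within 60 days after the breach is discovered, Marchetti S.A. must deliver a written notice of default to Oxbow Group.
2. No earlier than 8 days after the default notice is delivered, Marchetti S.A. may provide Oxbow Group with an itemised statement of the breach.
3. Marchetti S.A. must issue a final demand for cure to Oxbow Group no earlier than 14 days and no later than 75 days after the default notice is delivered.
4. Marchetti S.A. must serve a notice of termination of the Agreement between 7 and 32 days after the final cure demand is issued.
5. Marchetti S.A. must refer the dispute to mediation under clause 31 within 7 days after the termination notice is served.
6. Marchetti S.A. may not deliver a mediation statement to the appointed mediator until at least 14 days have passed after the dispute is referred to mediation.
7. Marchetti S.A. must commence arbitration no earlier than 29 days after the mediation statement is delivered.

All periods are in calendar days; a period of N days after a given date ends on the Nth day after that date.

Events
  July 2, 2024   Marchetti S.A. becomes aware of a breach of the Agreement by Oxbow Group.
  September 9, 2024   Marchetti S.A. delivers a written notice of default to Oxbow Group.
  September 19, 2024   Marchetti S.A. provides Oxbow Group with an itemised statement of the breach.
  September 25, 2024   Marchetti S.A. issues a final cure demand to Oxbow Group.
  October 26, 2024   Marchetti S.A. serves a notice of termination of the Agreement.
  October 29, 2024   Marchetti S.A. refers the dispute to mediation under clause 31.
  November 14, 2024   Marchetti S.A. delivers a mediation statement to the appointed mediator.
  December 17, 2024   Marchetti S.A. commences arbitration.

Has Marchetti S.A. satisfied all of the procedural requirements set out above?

Step 1: 60 days after July 2, 2024 (when the breach is discovered) is August 31, 2024; done September 9, 2024 — 9 days late.
The procedure was therefore not followed at step 1.

No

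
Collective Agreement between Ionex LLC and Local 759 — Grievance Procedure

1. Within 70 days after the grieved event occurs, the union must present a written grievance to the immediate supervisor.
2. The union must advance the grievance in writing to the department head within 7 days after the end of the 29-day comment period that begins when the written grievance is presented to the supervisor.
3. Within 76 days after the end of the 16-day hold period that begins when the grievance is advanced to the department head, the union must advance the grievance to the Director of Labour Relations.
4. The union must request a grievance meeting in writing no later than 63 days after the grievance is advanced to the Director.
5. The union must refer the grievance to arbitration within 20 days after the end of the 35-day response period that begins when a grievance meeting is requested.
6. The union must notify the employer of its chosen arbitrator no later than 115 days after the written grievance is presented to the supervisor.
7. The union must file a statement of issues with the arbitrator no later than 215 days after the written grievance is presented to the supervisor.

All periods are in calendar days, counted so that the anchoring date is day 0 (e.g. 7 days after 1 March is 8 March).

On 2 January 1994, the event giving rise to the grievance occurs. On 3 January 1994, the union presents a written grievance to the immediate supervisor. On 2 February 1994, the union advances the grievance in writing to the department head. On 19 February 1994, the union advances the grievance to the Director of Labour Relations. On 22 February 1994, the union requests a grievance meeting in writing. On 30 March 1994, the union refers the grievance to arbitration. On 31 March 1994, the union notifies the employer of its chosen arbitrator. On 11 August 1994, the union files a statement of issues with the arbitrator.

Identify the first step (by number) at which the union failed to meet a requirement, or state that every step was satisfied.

Step 1 — counting 70 days from 2 January 1994 (when the grieved event occurs) gives a deadline of 13 March 1994; done 3 January 1994 — timely.
Step 2 — counting 7 days from 1 February 1994 (end of the 29-day comment period, which began when the written grievance is presented to the supervisor on 3 January 1994) gives a deadline of 8 February 1994; 2 February 1994 is within that limit.
Step 3 — counting 76 days from 18 February 1994 (end of the 16-day hold period, which began when the grievance is advanced to the department head on 2 February 1994) gives a deadline of 5 May 1994; completed 19 February 1994, before the deadline.
Step 4 — counting 63 days from 19 February 1994 (when the grievance is advanced to the Director) gives a deadline of 23 April 1994; done 22 February 1994 — timely.
Step 5 — counting 20 days from 29 March 1994 (end of the 35-day response period, which began when a grievance meeting is requested on 22 February 1994) gives a deadline of 18 April 1994; done 30 March 1994 — timely.
Step 6 — counting 115 days from 3 January 1994 (when the written grievance is presented to the supervisor) gives a deadline of 28 April 1994; done 31 March 1994 — timely.
Step 7 — counting 215 days from 3 January 1994 (when the written grievance is presented to the supervisor) gives a deadline of 6 August 1994; done 11 August 1994 — 5 days late.
No need to go further; step 7 was not satisfied.

Step 7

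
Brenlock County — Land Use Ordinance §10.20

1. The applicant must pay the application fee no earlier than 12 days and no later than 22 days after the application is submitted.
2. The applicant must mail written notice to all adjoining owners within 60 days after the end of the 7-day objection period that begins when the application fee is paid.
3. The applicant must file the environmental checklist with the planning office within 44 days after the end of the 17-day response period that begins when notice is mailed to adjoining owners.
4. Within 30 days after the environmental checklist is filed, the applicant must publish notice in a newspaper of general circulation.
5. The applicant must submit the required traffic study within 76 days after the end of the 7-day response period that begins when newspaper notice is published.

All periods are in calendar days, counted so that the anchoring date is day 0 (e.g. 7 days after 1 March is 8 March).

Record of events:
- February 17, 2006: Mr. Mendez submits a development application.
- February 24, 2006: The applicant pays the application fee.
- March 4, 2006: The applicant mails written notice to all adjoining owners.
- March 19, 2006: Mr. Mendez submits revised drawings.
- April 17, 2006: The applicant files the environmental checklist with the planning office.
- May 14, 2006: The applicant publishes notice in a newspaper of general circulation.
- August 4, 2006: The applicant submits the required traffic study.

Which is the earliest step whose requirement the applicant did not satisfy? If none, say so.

Step 1

Step 1: the window is 12–22 days after February 17, 2006 (when the application is submitted), so March 1, 2006 through March 11, 2006; February 24, 2006 is 5 days too early.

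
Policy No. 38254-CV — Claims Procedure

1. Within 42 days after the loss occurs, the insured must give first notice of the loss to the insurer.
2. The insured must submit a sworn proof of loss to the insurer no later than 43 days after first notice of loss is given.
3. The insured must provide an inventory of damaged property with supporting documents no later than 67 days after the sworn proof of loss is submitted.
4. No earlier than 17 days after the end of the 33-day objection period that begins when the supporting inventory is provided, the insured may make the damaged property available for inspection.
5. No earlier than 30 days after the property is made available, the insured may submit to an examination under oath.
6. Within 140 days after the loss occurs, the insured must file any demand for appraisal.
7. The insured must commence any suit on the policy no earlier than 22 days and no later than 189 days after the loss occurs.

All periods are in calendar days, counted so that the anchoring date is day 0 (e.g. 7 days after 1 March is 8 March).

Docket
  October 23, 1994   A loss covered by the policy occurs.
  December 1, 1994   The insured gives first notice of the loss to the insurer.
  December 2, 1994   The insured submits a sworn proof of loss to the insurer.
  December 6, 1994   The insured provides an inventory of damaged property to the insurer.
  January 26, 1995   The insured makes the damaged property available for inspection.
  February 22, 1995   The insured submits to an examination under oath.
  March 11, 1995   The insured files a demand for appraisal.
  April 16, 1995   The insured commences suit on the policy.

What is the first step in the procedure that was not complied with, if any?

Step 1 — counting 42 days from October 23, 1994 (when the loss occurs) gives a deadline of December 4, 1994; December 1, 1994 is within that limit.
Step 2 — counting 43 days from December 1, 1994 (when first notice of loss is given) gives a deadline of January 13, 1995; December 2, 1994 is within that limit.
Step 3 — counting 67 days from December 2, 1994 (when the sworn proof of loss is submitted) gives a deadline of February 7, 1995; done December 6, 1994 — timely.
Step 4 — must wait 17 days from January 8, 1995 (end of the 33-day objection period, which began when the supporting inventory is provided on December 6, 1994), so not before January 25, 1995; January 26, 1995 is on or after that date.
Step 5 — must wait 30 days from January 26, 1995 (when the property is made available), so not before February 25, 1995; done February 22, 1995 — 3 days too early.

Step 5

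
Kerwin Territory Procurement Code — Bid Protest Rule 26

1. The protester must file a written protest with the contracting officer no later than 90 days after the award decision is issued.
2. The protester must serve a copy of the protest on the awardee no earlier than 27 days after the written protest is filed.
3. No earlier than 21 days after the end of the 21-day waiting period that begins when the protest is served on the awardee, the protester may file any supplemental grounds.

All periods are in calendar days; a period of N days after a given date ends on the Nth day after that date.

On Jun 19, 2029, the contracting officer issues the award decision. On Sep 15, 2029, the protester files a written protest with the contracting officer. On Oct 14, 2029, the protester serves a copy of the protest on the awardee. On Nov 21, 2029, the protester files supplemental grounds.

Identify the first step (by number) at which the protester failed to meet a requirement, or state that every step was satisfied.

Step 3

Step 1: 90 days after Jun 19, 2029 (when the award decision is issued) is Sep 17, 2029; done Sep 15, 2029 — timely.
Step 2: the earliest permitted date is 27 days after Sep 15, 2029 (when the written protest is filed), i.e. Oct 12, 2029; Oct 14, 2029 is on or after that date.
Step 3: the earliest permitted date is 21 days after Nov 4, 2029 (end of the 21-day waiting period, which began when the protest is served on the awardee on Oct 14, 2029), i.e. Nov 25, 2029; Nov 21, 2029 is 4 days before the earliest permitted date.
The analysis stops there.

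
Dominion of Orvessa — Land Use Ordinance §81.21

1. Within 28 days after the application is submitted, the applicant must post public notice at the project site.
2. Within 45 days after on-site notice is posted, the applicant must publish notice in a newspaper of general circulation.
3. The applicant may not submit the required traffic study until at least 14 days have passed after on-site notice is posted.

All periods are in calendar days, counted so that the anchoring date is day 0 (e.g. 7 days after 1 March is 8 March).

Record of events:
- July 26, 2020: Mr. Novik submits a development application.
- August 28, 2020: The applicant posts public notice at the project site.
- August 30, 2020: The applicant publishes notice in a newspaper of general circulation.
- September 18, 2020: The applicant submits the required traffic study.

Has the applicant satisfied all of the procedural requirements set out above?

No

Step 1: 28 days after July 26, 2020 (when the application is submitted) is August 23, 2020; August 28, 2020 misses that deadline by 5 days.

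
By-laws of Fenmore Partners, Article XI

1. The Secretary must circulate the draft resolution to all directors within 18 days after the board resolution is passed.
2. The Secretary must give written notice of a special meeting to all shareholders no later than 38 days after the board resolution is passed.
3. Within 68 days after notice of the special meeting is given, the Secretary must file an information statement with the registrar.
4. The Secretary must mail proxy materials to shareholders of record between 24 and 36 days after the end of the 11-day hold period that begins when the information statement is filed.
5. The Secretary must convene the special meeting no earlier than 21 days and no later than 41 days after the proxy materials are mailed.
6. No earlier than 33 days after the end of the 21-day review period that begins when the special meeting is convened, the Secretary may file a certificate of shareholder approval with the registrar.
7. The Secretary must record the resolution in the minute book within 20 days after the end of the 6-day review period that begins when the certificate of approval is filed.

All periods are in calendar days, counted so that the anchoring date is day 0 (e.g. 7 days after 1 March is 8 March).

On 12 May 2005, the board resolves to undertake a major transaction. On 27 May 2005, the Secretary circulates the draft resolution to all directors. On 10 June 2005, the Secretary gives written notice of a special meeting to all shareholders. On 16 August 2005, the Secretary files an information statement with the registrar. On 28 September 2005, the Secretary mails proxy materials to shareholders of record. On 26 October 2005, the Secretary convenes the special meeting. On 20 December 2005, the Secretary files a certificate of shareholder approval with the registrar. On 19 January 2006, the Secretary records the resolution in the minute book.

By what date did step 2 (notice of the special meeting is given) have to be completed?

Step 2 runs from 12 May 2005, when the board resolution is passed. 38 days after 12 May 2005 is 19 June 2005.

19 June 2005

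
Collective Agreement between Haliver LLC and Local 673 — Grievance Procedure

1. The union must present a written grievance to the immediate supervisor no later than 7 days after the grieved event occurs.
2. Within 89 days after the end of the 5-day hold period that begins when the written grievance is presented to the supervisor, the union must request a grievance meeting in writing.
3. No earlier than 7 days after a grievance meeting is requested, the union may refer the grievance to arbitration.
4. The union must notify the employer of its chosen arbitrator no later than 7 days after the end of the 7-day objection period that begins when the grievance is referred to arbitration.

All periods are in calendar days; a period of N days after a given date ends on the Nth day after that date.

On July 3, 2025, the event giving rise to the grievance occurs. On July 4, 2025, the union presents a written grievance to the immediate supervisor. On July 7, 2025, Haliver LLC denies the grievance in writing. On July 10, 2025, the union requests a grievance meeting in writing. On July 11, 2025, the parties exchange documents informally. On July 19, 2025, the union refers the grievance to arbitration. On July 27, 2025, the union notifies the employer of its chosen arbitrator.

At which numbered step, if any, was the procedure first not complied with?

None — every step was satisfied

Step 1: 7 days after July 3, 2025 (when the grieved event occurs) is July 10, 2025; July 4, 2025 is within that limit.
Step 2: 89 days after July 9, 2025 (end of the 5-day hold period, which began when the written grievance is presented to the supervisor on July 4, 2025) is October 6, 2025; done July 10, 2025 — timely.
Step 3: the earliest permitted date is 7 days after July 10, 2025 (when a grievance meeting is requested), i.e. July 17, 2025; July 19, 2025 is on or after that date.
Step 4: 7 days after July 26, 2025 (end of the 7-day objection period, which began when the grievance is referred to arbitration on July 19, 2025) is August 2, 2025; completed July 27, 2025, before the deadline.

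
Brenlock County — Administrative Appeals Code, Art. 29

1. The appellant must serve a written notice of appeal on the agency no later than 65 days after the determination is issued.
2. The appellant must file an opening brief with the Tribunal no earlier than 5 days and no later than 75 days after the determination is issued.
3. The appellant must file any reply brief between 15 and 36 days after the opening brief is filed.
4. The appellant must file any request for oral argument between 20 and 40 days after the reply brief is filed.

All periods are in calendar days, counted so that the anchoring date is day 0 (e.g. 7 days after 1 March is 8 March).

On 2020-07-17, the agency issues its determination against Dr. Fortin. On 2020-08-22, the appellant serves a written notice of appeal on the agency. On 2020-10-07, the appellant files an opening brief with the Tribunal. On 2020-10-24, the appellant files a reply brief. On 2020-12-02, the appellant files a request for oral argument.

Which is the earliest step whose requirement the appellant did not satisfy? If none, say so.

Step 1: 65 days after 2020-07-17 (when the determination is issued) is 2020-09-20; 2020-08-22 is within that limit.
Step 2: the window is 5–75 days after 2020-07-17 (when the determination is issued), so 2020-07-22 through 2020-09-30; 2020-10-07 is 7 days past the end of the window.
That is the first point of non-compliance.

Step 2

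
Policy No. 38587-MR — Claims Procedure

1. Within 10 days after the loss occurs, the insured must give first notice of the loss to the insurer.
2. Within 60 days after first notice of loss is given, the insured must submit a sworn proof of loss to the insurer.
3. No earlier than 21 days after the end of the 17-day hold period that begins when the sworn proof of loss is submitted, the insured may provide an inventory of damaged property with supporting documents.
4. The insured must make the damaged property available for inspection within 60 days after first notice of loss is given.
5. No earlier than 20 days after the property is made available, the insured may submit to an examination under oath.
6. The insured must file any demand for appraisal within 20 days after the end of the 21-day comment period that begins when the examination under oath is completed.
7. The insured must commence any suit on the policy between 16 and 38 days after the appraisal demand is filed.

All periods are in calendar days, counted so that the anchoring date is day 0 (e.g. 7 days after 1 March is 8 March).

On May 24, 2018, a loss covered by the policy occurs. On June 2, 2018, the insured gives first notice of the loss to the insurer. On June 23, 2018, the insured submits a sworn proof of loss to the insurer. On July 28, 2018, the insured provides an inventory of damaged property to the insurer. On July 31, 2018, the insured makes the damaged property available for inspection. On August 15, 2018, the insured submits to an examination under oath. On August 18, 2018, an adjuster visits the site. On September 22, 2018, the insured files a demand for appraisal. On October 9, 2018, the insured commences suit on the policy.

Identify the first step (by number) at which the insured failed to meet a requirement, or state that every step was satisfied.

Step 3

Step 1: 10 days after May 24, 2018 (when the loss occurs) is June 3, 2018; done June 2, 2018 — timely.
Step 2: 60 days after June 2, 2018 (when first notice of loss is given) is August 1, 2018; done June 23, 2018 — timely.
Step 3: the earliest permitted date is 21 days after July 10, 2018 (end of the 17-day hold period, which began when the sworn proof of loss is submitted on June 23, 2018), i.e. July 31, 2018; done July 28, 2018 — 3 days too early.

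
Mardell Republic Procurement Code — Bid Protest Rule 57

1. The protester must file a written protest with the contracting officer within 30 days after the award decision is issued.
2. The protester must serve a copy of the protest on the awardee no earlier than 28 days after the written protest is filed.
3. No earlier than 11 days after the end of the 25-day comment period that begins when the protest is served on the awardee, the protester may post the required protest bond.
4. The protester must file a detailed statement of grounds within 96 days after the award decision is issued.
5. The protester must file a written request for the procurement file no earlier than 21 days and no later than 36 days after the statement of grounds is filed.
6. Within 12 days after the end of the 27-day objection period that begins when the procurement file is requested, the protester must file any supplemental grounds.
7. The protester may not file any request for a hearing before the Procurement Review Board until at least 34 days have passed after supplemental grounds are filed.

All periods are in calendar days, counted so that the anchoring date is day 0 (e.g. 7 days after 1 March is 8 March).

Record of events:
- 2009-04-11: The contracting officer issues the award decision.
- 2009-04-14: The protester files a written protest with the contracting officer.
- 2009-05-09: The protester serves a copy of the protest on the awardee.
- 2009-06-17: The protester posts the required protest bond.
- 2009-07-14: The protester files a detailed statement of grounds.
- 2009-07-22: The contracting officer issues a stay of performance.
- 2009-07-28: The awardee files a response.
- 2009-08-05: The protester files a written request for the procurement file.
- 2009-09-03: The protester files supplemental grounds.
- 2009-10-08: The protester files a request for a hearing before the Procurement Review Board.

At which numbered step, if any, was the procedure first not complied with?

Step 1 — counting 30 days from 2009-04-11 (when the award decision is issued) gives a deadline of 2009-05-11; 2009-04-14 is within that limit.
Step 2 — must wait 28 days from 2009-04-14 (when the written protest is filed), so not before 2009-05-12; 2009-05-09 is 3 days before the earliest permitted date.
The analysis stops there.

Step 2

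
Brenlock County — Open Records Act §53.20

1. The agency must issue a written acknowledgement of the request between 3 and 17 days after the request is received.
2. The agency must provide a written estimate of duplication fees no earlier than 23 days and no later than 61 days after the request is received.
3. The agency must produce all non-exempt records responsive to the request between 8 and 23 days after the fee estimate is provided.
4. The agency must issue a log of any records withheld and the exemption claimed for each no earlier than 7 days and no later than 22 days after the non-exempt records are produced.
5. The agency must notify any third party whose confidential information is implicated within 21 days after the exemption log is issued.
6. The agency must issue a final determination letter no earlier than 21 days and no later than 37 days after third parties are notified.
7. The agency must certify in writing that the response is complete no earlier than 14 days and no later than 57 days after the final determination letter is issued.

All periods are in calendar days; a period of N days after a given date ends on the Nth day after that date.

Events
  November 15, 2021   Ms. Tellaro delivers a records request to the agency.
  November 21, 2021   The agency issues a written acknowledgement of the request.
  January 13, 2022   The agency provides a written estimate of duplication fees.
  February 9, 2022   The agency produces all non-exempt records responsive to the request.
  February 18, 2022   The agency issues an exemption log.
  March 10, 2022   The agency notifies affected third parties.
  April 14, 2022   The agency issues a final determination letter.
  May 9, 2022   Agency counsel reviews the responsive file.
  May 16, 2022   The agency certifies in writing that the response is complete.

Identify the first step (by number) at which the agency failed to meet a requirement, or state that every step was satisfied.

Step 3

(1) the permitted window runs from November 15, 2021 + 3 = November 18, 2021 to November 15, 2021 + 17 = December 2, 2021; done November 21, 2021 — within the window.
(2) the permitted window runs from November 15, 2021 + 23 = December 8, 2021 to November 15, 2021 + 61 = January 15, 2022; January 13, 2022 falls inside that range.
(3) the permitted window runs from January 13, 2022 + 8 = January 21, 2022 to January 13, 2022 + 23 = February 5, 2022; done February 9, 2022 — 4 days after the window closed.
No need to go further; step 3 was not satisfied.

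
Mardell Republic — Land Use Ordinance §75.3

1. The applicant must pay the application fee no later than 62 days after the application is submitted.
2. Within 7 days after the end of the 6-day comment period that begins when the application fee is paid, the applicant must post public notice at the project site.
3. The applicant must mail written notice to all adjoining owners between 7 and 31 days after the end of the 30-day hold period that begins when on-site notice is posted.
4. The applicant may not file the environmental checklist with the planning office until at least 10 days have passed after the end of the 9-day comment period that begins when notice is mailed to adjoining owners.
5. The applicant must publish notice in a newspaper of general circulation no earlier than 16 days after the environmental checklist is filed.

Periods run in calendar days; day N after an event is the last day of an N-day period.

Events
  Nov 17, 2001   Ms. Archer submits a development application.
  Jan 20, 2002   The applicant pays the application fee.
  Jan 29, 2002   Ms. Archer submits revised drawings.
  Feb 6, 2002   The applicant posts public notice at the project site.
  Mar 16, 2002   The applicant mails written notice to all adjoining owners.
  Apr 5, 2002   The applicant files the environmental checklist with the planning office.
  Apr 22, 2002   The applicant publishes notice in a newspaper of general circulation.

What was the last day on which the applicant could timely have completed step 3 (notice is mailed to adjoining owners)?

On-site notice is posted on Feb 6, 2002; the 30-day hold period therefore ends Mar 8, 2002, and step 3 runs from that date. The window is 7–31 days after Mar 8, 2002; it closes on Apr 8, 2002.

Apr 8, 2002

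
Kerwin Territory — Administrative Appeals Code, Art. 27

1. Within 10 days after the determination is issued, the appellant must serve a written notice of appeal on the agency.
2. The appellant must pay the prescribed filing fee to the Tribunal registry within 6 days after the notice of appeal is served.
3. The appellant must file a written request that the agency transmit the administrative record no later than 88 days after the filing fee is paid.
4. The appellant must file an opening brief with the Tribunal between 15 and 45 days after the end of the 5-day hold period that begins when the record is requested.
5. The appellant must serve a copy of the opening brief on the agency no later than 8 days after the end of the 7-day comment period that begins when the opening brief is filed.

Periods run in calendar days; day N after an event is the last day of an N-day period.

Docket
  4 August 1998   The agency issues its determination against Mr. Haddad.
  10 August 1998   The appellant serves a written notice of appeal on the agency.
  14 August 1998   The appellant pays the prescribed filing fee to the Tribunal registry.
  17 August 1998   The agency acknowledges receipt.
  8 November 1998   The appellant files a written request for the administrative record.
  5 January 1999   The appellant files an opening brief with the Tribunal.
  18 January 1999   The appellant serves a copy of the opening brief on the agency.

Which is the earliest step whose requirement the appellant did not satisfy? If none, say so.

(1) due by 4 August 1998 + 10 days = 14 August 1998; 10 August 1998 is within that limit.
(2) due by 10 August 1998 + 6 days = 16 August 1998; 14 August 1998 is within that limit.
(3) due by 14 August 1998 + 88 days = 10 November 1998; done 8 November 1998 — timely.
(4) the permitted window runs from 13 November 1998 + 15 = 28 November 1998 to 13 November 1998 + 45 = 28 December 1998; done 5 January 1999 — 8 days after the window closed.

Step 4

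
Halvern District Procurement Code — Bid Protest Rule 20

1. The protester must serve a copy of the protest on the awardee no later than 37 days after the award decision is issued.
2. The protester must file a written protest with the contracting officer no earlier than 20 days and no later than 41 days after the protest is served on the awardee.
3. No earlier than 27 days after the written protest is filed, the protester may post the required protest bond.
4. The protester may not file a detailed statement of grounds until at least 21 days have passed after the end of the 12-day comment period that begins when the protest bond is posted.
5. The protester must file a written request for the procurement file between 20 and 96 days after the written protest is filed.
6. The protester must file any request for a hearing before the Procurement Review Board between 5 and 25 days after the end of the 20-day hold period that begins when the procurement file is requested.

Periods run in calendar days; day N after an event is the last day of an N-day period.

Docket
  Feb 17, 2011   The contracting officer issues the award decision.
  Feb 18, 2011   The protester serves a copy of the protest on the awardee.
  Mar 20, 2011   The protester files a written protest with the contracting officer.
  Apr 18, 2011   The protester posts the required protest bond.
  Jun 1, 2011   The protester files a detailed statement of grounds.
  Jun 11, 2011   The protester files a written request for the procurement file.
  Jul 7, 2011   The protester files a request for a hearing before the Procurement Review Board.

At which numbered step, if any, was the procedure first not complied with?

Step 1: 37 days after Feb 17, 2011 (when the award decision is issued) is Mar 26, 2011; done Feb 18, 2011 — timely.
Step 2: the window is 20–41 days after Feb 18, 2011 (when the protest is served on the awardee), so Mar 10, 2011 through Mar 31, 2011; done Mar 20, 2011 — within the window.
Step 3: the earliest permitted date is 27 days after Mar 20, 2011 (when the written protest is filed), i.e. Apr 16, 2011; done Apr 18, 2011 — permitted.
Step 4: the earliest permitted date is 21 days after Apr 30, 2011 (end of the 12-day comment period, which began when the protest bond is posted on Apr 18, 2011), i.e. May 21, 2011; done Jun 1, 2011 — permitted.
Step 5: the window is 20–96 days after Mar 20, 2011 (when the written protest is filed), so Apr 9, 2011 through Jun 24, 2011; done Jun 11, 2011 — within the window.
Step 6: the window is 5–25 days after Jul 1, 2011 (end of the 20-day hold period, which began when the procurement file is requested on Jun 11, 2011), so Jul 6, 2011 through Jul 26, 2011; Jul 7, 2011 falls inside that range.

None — every step was satisfied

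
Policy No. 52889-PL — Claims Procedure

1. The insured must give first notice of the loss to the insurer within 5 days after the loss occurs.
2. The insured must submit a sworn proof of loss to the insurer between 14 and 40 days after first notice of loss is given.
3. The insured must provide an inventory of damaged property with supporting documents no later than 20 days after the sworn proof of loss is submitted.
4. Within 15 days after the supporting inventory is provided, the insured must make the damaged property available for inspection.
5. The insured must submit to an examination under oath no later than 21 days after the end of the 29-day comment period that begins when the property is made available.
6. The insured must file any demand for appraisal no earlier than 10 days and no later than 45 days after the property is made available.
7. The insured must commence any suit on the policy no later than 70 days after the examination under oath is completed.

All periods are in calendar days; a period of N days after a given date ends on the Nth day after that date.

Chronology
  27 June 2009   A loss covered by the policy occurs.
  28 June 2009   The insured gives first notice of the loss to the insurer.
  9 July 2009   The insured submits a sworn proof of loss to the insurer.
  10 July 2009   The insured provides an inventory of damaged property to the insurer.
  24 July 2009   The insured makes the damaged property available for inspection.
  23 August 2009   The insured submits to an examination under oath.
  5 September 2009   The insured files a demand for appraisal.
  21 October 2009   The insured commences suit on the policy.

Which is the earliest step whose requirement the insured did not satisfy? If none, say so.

(1) due by 27 June 2009 + 5 days = 2 July 2009; 28 June 2009 is within that limit.
(2) the permitted window runs from 28 June 2009 + 14 = 12 July 2009 to 28 June 2009 + 40 = 7 August 2009; 9 July 2009 is 3 days too early.
The analysis stops there.

Step 2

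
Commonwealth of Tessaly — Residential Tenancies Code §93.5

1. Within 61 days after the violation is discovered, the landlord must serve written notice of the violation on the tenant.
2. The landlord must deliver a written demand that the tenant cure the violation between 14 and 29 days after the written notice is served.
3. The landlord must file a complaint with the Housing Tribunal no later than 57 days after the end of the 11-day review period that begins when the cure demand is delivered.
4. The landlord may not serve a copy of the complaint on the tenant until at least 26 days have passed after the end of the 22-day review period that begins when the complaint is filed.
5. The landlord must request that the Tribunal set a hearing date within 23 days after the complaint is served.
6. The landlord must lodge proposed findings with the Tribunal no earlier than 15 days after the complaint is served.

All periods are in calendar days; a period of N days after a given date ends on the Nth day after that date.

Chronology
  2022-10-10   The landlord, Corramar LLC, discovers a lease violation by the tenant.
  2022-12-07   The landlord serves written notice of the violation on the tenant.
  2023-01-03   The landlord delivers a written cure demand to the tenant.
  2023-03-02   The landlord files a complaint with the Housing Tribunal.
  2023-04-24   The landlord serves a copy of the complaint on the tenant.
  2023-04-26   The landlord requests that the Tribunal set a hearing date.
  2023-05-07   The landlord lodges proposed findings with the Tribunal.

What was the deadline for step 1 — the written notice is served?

Step 1 runs from 2022-10-10, when the violation is discovered. 61 days after 2022-10-10 is 2022-12-10.

2022-12-10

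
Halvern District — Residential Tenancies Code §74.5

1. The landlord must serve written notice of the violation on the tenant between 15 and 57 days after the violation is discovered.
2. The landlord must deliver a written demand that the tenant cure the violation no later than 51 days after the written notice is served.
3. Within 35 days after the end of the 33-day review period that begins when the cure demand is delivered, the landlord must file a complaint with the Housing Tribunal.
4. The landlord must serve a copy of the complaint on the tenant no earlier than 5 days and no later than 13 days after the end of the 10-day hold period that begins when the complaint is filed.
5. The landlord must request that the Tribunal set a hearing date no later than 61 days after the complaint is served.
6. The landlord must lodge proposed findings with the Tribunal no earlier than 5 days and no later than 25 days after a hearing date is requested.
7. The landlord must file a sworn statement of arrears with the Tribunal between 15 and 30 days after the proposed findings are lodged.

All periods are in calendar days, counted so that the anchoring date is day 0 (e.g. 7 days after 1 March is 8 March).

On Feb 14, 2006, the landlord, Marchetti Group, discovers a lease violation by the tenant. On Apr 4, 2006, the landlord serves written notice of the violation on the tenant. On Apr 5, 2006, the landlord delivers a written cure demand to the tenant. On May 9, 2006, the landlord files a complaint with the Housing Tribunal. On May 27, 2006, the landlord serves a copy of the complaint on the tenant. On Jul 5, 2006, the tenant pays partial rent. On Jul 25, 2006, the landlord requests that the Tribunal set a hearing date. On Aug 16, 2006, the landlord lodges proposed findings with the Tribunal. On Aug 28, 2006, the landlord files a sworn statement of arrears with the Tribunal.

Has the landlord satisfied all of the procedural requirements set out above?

(1) the permitted window runs from Feb 14, 2006 + 15 = Mar 1, 2006 to Feb 14, 2006 + 57 = Apr 12, 2006; Apr 4, 2006 falls inside that range.
(2) due by Apr 4, 2006 + 51 days = May 25, 2006; Apr 5, 2006 is within that limit.
(3) due by May 8, 2006 + 35 days = Jun 12, 2006; done May 9, 2006 — timely.
(4) the permitted window runs from May 19, 2006 + 5 = May 24, 2006 to May 19, 2006 + 13 = Jun 1, 2006; done May 27, 2006, which is between those dates.
(5) due by May 27, 2006 + 61 days = Jul 27, 2006; Jul 25, 2006 is within that limit.
(6) the permitted window runs from Jul 25, 2006 + 5 = Jul 30, 2006 to Jul 25, 2006 + 25 = Aug 19, 2006; done Aug 16, 2006, which is between those dates.
(7) the permitted window runs from Aug 16, 2006 + 15 = Aug 31, 2006 to Aug 16, 2006 + 30 = Sep 15, 2006; Aug 28, 2006 is 3 days too early.

No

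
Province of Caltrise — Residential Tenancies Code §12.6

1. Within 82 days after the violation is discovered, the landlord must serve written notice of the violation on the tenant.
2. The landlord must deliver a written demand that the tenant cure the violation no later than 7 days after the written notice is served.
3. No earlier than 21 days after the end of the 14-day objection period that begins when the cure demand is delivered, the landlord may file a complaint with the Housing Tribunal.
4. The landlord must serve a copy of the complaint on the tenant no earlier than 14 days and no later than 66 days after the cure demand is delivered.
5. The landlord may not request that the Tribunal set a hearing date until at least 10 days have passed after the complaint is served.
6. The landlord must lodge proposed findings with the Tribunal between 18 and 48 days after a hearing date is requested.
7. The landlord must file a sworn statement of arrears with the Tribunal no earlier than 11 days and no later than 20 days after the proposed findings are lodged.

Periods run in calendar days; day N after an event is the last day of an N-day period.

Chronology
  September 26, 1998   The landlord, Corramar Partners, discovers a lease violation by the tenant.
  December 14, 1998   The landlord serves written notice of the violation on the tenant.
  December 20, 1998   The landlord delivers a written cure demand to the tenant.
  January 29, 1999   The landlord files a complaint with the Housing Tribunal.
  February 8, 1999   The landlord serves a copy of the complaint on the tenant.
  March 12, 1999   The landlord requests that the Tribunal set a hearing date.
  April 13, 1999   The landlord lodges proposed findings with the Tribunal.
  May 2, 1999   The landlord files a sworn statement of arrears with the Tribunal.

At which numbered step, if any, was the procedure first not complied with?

None — every step was satisfied

(1) due by September 26, 1998 + 82 days = December 17, 1998; December 14, 1998 is within that limit.
(2) due by December 14, 1998 + 7 days = December 21, 1998; done December 20, 1998 — timely.
(3) permitted from January 3, 1999 + 21 days = January 24, 1999 onward; done January 29, 1999, after the minimum wait.
(4) the permitted window runs from December 20, 1998 + 14 = January 3, 1999 to December 20, 1998 + 66 = February 24, 1999; done February 8, 1999 — within the window.
(5) permitted from February 8, 1999 + 10 days = February 18, 1999 onward; done March 12, 1999 — permitted.
(6) the permitted window runs from March 12, 1999 + 18 = March 30, 1999 to March 12, 1999 + 48 = April 29, 1999; done April 13, 1999, which is between those dates.
(7) the permitted window runs from April 13, 1999 + 11 = April 24, 1999 to April 13, 1999 + 20 = May 3, 1999; May 2, 1999 falls inside that range.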